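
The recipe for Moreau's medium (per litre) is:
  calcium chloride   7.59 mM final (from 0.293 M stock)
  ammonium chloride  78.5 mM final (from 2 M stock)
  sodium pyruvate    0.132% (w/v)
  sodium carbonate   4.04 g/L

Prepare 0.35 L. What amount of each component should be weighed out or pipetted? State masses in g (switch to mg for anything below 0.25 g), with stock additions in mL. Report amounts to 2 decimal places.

calcium chloride 9.07 mL; ammonium chloride 13.74 mL; sodium pyruvate 0.46 g; sodium carbonate 1.41 g

Scale factor relative to 1 L: 0.35.
calcium chloride: V = C2·V2/C1 = 7.59 mM × 350 mL ÷ 293 mM = 9.07 mL
ammonium chloride: V = C2·V2/C1 = 78.5 mM × 350 mL ÷ 2000 mM = 13.74 mL
sodium pyruvate: 0.132 g per 100 mL × 350 mL ÷ 100 = 0.46 g
sodium carbonate: 4.04 g/L × 0.35 L = 1.41 g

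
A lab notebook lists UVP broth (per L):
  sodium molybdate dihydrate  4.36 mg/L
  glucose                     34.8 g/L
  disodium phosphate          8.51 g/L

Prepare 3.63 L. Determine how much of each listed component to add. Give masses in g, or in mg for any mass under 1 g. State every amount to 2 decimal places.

sodium molybdate dihydrate 15.83 mg; glucose 126.32 g; disodium phosphate 30.89 g

Working volume: 3.63 L.
sodium molybdate dihydrate: 4.36 mg/L × 3.63 L = 15.83 mg
glucose: 34.8 g/L × 3.63 L = 126.32 g
disodium phosphate: 8.51 g/L × 3.63 L = 30.89 g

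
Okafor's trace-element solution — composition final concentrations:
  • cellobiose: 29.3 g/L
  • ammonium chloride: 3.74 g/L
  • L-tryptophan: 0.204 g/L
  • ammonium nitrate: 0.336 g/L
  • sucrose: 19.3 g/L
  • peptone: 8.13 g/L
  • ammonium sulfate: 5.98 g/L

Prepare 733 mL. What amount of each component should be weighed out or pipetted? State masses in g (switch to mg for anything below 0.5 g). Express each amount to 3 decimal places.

cellobiose 21.477 g; ammonium chloride 2.741 g; L-tryptophan 149.532 mg; ammonium nitrate 246.288 mg; sucrose 14.147 g; peptone 5.959 g; ammonium sulfate 4.383 g

Working volume: 733 mL = 0.733 L.
cellobiose: 29.3 g/L × 0.733 L = 21.477 g
ammonium chloride: 3.74 g/L × 0.733 L = 2.741 g
L-tryptophan: 0.204 g/L × 0.733 L = 0.149532 g = 149.532 mg
ammonium nitrate: 0.336 g/L × 0.733 L = 0.246288 g = 246.288 mg
sucrose: 19.3 g/L × 0.733 L = 14.147 g
peptone: 8.13 g/L × 0.733 L = 5.959 g
ammonium sulfate: 5.98 g/L × 0.733 L = 4.383 g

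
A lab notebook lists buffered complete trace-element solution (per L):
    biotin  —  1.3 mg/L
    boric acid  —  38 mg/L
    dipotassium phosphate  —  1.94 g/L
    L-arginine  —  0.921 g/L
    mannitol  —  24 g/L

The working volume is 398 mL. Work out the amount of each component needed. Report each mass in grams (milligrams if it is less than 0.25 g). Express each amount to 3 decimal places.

Working volume: 398 mL = 0.398 L.
biotin: 1.3 mg/L × 0.398 L = 0.517 mg
boric acid: 38 mg/L × 0.398 L = 15.124 mg
dipotassium phosphate: 1.94 g/L × 0.398 L = 0.772 g
L-arginine: 0.921 g/L × 0.398 L = 0.367 g
mannitol: 24 g/L × 0.398 L = 9.552 g

biotin 0.517 mg; boric acid 15.124 mg; dipotassium phosphate 0.772 g; L-arginine 0.367 g; mannitol 9.552 g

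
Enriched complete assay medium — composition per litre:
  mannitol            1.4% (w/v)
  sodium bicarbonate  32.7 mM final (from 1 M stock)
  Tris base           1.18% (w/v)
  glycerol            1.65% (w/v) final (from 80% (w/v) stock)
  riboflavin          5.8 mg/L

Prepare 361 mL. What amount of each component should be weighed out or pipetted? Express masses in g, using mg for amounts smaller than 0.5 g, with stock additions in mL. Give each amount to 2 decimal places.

mannitol 5.05 g; sodium bicarbonate 11.80 mL; Tris base 4.26 g; glycerol 7.45 mL; riboflavin 2.09 mg

Target volume = 361 mL = 0.361 L.
mannitol: 1.4% w/v = 14 g/L → 14 × 0.361 L = 5.05 g
sodium bicarbonate: C1V1 = C2V2 → 32.7 mM × 361 mL ÷ 1000 mM = 11.80 mL
Tris base: 1.18 g per 100 mL × 361 mL ÷ 100 = 4.26 g
glycerol: C1V1 = C2V2 → 1.65% ÷ 80% × 361 mL = 7.45 mL
riboflavin: 5.8 mg/L × 0.361 L = 2.09 mg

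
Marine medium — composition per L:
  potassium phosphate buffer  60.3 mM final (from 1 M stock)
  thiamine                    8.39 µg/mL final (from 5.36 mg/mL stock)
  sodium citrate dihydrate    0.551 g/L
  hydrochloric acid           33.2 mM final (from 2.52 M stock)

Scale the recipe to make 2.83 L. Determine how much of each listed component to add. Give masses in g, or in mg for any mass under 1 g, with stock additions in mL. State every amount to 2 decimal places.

potassium phosphate buffer 170.65 mL; thiamine 4.43 mL; sodium citrate dihydrate 1.56 g; hydrochloric acid 37.28 mL

Scale factor relative to 1 L: 2.83.
potassium phosphate buffer: dilute stock: 60.3 mM × 2830 mL ÷ 1000 mM = 170.65 mL
thiamine: V = C2·V2/C1 = 8.39 µg/mL × 2830 mL ÷ 5360 µg/mL = 4.43 mL
sodium citrate dihydrate: 0.551 g/L × 2.83 L = 1.56 g
hydrochloric acid: dilute stock: 33.2 mM × 2830 mL ÷ 2520 mM = 37.28 mL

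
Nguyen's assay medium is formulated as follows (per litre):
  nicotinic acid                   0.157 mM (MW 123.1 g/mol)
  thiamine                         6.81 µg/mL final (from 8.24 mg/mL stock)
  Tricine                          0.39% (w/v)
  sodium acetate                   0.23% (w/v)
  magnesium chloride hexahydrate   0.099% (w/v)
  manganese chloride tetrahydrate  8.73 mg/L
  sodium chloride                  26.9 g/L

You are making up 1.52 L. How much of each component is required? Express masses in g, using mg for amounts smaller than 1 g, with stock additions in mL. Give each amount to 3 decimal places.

Scale factor relative to 1 L: 1.52.
nicotinic acid: 0.157 mmol/L × 123.1 mg/mmol × 1.52 L = 29.377 mg
thiamine: dilute stock: 6.81 µg/mL × 1520 mL ÷ 8240 µg/mL = 1.256 mL
Tricine: 0.39 g per 100 mL × 1520 mL ÷ 100 = 5.928 g
sodium acetate: 0.23 g per 100 mL × 1520 mL ÷ 100 = 3.496 g
magnesium chloride hexahydrate: 0.099 g per 100 mL × 1520 mL ÷ 100 = 1.505 g
manganese chloride tetrahydrate: 8.73 mg/L × 1.52 L = 13.270 mg
sodium chloride: 26.9 g/L × 1.52 L = 40.888 g

nicotinic acid 29.377 mg; thiamine 1.256 mL; Tricine 5.928 g; sodium acetate 3.496 g; magnesium chloride hexahydrate 1.505 g; manganese chloride tetrahydrate 13.270 mg; sodium chloride 40.888 g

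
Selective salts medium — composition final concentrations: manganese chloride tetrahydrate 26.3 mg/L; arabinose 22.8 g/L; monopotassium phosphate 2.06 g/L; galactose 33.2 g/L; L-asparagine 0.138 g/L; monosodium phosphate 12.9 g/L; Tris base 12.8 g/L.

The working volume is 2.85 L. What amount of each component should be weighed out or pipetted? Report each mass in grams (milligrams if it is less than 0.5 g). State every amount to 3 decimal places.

Scale factor relative to 1 L: 2.85.
manganese chloride tetrahydrate: 26.3 mg/L × 2.85 L = 74.955 mg
arabinose: 22.8 g/L × 2.85 L = 64.980 g
monopotassium phosphate: 2.06 g/L × 2.85 L = 5.871 g
galactose: 33.2 g/L × 2.85 L = 94.620 g
L-asparagine: 0.138 g/L × 2.85 L = 0.3933 g = 393.300 mg
monosodium phosphate: 12.9 g/L × 2.85 L = 36.765 g
Tris base: 12.8 g/L × 2.85 L = 36.480 g

manganese chloride tetrahydrate 74.955 mg; arabinose 64.980 g; monopotassium phosphate 5.871 g; galactose 94.620 g; L-asparagine 393.300 mg; monosodium phosphate 36.765 g; Tris base 36.480 g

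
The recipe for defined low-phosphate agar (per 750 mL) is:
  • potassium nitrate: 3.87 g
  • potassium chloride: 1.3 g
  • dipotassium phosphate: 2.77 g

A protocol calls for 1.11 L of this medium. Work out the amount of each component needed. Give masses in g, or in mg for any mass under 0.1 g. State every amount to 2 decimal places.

potassium nitrate 5.73 g; potassium chloride 1.92 g; dipotassium phosphate 4.10 g

Ratio of target to recipe volume: 1110 / 750 = 1.48.
potassium nitrate: 3.87 g × (1110 mL / 750 mL) = 5.73 g
potassium chloride: 1.3 g × (1110 mL / 750 mL) = 1.92 g
dipotassium phosphate: 2.77 g × (1110 mL / 750 mL) = 4.10 g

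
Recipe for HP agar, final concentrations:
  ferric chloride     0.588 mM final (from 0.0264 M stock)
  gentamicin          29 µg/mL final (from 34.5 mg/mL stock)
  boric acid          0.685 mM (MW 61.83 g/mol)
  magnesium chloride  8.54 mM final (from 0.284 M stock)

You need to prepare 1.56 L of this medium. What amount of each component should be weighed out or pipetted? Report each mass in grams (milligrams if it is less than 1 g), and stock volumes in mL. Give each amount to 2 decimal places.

Scale factor relative to 1 L: 1.56.
ferric chloride: V = C2·V2/C1 = 0.588 mM × 1560 mL ÷ 26.4 mM = 34.75 mL
gentamicin: V = C2·V2/C1 = 29 µg/mL × 1560 mL ÷ 34500 µg/mL = 1.31 mL
boric acid: 0.685 mmol/L × 61.83 mg/mmol × 1.56 L = 66.07 mg
magnesium chloride: V = C2·V2/C1 = 8.54 mM × 1560 mL ÷ 284 mM = 46.91 mL

ferric chloride 34.75 mL; gentamicin 1.31 mL; boric acid 66.07 mg; magnesium chloride 46.91 mL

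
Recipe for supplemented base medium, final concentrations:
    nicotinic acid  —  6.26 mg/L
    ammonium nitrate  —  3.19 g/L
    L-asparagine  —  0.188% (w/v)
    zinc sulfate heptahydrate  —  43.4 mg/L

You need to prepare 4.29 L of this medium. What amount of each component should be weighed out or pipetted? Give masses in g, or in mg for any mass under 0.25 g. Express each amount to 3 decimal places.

Working volume: 4.29 L.
nicotinic acid: 6.26 mg/L × 4.29 L = 26.855 mg
ammonium nitrate: 3.19 g/L × 4.29 L = 13.685 g
L-asparagine: 0.188% w/v = 1.88 g/L → 1.88 × 4.29 L = 8.065 g
zinc sulfate heptahydrate: 43.4 mg/L × 4.29 L = 186.186 mg

nicotinic acid 26.855 mg; ammonium nitrate 13.685 g; L-asparagine 8.065 g; zinc sulfate heptahydrate 186.186 mg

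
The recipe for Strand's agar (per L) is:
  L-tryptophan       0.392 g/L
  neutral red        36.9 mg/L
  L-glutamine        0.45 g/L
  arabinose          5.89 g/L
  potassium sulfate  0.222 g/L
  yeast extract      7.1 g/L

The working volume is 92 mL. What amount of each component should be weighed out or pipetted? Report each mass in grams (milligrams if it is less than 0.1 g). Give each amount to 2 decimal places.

L-tryptophan 36.06 mg; neutral red 3.39 mg; L-glutamine 41.40 mg; arabinose 0.54 g; potassium sulfate 20.42 mg; yeast extract 0.65 g

Working volume: 92 mL = 0.092 L.
L-tryptophan: 0.392 g/L × 0.092 L = 0.036064 g = 36.06 mg
neutral red: 36.9 mg/L × 0.092 L = 3.39 mg
L-glutamine: 0.45 g/L × 0.092 L = 0.0414 g = 41.40 mg
arabinose: 5.89 g/L × 0.092 L = 0.54 g
potassium sulfate: 0.222 g/L × 0.092 L = 0.020424 g = 20.42 mg
yeast extract: 7.1 g/L × 0.092 L = 0.65 g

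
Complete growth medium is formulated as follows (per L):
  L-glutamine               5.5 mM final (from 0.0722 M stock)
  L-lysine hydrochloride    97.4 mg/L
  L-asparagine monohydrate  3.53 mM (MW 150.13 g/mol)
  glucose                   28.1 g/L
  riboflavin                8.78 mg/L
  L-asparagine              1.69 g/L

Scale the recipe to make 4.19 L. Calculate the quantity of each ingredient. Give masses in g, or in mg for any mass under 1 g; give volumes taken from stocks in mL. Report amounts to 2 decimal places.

L-glutamine 319.18 mL; L-lysine hydrochloride 408.11 mg; L-asparagine monohydrate 2.22 g; glucose 117.74 g; riboflavin 36.79 mg; L-asparagine 7.08 g

Working volume: 4.19 L.
L-glutamine: dilute stock: 5.5 mM × 4190 mL ÷ 72.2 mM = 319.18 mL
L-lysine hydrochloride: 97.4 mg/L × 4.19 L = 408.11 mg
L-asparagine monohydrate: 3.53 mmol/L × 150.13 g/mol × 4.19 L ÷ 1000 = 2.22 g
glucose: 28.1 g/L × 4.19 L = 117.74 g
riboflavin: 8.78 mg/L × 4.19 L = 36.79 mg
L-asparagine: 1.69 g/L × 4.19 L = 7.08 g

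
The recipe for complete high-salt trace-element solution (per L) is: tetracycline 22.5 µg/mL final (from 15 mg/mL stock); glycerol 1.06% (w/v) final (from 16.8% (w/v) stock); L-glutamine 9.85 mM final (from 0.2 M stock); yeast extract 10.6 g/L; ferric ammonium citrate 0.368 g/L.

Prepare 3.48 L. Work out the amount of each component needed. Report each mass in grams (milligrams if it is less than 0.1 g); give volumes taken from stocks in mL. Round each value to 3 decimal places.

Scale factor relative to 1 L: 3.48.
tetracycline: C1V1 = C2V2 → 22.5 µg/mL × 3480 mL ÷ 15000 µg/mL = 5.220 mL
glycerol: dilute stock: 1.06% ÷ 16.8% × 3480 mL = 219.571 mL
L-glutamine: V = C2·V2/C1 = 9.85 mM × 3480 mL ÷ 200 mM = 171.390 mL
yeast extract: 10.6 g/L × 3.48 L = 36.888 g
ferric ammonium citrate: 0.368 g/L × 3.48 L = 1.281 g

tetracycline 5.220 mL; glycerol 219.571 mL; L-glutamine 171.390 mL; yeast extract 36.888 g; ferric ammonium citrate 1.281 g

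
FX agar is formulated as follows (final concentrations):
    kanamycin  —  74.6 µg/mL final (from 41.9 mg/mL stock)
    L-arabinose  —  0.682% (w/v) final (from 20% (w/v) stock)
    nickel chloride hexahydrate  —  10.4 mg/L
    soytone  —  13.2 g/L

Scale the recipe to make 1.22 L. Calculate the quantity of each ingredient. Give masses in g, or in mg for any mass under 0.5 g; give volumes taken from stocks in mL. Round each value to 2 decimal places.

kanamycin 2.17 mL; L-arabinose 41.60 mL; nickel chloride hexahydrate 12.69 mg; soytone 16.10 g

Scale factor relative to 1 L: 1.22.
kanamycin: C1V1 = C2V2 → 74.6 µg/mL × 1220 mL ÷ 41900 µg/mL = 2.17 mL
L-arabinose: C1V1 = C2V2 → 0.682% ÷ 20% × 1220 mL = 41.60 mL
nickel chloride hexahydrate: 10.4 mg/L × 1.22 L = 12.69 mg
soytone: 13.2 g/L × 1.22 L = 16.10 g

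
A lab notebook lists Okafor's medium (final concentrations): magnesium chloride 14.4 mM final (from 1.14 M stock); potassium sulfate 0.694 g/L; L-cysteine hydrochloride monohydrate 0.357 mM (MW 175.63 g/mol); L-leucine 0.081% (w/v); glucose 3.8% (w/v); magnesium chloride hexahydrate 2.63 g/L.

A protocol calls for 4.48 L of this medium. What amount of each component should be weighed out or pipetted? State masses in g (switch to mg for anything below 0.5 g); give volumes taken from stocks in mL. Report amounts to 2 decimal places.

magnesium chloride 56.59 mL; potassium sulfate 3.11 g; L-cysteine hydrochloride monohydrate 280.90 mg; L-leucine 3.63 g; glucose 170.24 g; magnesium chloride hexahydrate 11.78 g

Scale factor relative to 1 L: 4.48.
magnesium chloride: V = C2·V2/C1 = 14.4 mM × 4480 mL ÷ 1140 mM = 56.59 mL
potassium sulfate: 0.694 g/L × 4.48 L = 3.11 g
L-cysteine hydrochloride monohydrate: 0.357 mmol/L × 175.63 mg/mmol × 4.48 L = 280.90 mg
L-leucine: 0.081% w/v = 0.81 g/L → 0.81 × 4.48 L = 3.63 g
glucose: 3.8% w/v = 38 g/L → 38 × 4.48 L = 170.24 g
magnesium chloride hexahydrate: 2.63 g/L × 4.48 L = 11.78 g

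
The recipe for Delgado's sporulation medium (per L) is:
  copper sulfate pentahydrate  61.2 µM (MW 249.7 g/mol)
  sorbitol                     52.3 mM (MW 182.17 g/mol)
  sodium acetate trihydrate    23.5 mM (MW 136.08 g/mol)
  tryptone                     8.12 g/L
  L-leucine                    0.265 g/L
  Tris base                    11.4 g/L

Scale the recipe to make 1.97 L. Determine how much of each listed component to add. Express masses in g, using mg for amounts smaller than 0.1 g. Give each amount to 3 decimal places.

copper sulfate pentahydrate 30.105 mg; sorbitol 18.769 g; sodium acetate trihydrate 6.300 g; tryptone 15.996 g; L-leucine 0.522 g; Tris base 22.458 g

Working volume: 1.97 L.
copper sulfate pentahydrate: 61.2 µmol/L × 249.7 g/mol × 1.97 L ÷ 1000 = 30.105 mg
sorbitol: 52.3 mmol/L × 182.17 g/mol × 1.97 L ÷ 1000 = 18.769 g
sodium acetate trihydrate: 23.5 mmol/L × 136.08 g/mol × 1.97 L ÷ 1000 = 6.300 g
tryptone: 8.12 g/L × 1.97 L = 15.996 g
L-leucine: 0.265 g/L × 1.97 L = 0.522 g
Tris base: 11.4 g/L × 1.97 L = 22.458 g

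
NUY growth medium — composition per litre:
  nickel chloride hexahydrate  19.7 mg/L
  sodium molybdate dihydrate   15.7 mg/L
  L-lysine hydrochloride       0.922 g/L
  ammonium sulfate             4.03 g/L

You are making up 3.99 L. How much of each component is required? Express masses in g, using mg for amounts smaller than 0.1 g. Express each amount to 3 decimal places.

nickel chloride hexahydrate 78.603 mg; sodium molybdate dihydrate 62.643 mg; L-lysine hydrochloride 3.679 g; ammonium sulfate 16.080 g

Working volume: 3.99 L.
nickel chloride hexahydrate: 19.7 mg/L × 3.99 L = 78.603 mg
sodium molybdate dihydrate: 15.7 mg/L × 3.99 L = 62.643 mg
L-lysine hydrochloride: 0.922 g/L × 3.99 L = 3.679 g
ammonium sulfate: 4.03 g/L × 3.99 L = 16.080 g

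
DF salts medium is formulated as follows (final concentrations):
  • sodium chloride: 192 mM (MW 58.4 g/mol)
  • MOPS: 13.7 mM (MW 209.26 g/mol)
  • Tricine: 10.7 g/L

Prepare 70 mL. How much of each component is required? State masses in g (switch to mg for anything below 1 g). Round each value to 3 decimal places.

sodium chloride 784.896 mg; MOPS 200.680 mg; Tricine 749.000 mg

Target volume = 70 mL = 0.07 L.
sodium chloride: 192 mmol/L × 58.4 mg/mmol × 0.07 L = 784.896 mg
MOPS: 13.7 mmol/L × 209.26 mg/mmol × 0.07 L = 200.680 mg
Tricine: 10.7 g/L × 0.07 L = 0.749 g = 749.000 mg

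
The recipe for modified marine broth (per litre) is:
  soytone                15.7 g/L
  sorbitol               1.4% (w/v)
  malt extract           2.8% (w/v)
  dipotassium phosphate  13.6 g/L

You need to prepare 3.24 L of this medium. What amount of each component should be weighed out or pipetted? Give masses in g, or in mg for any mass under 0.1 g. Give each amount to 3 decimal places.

soytone 50.868 g; sorbitol 45.360 g; malt extract 90.720 g; dipotassium phosphate 44.064 g

Working volume: 3.24 L.
soytone: 15.7 g/L × 3.24 L = 50.868 g
sorbitol: 1.4% w/v = 14 g/L → 14 × 3.24 L = 45.360 g
malt extract: 2.8 g per 100 mL × 3240 mL ÷ 100 = 90.720 g
dipotassium phosphate: 13.6 g/L × 3.24 L = 44.064 g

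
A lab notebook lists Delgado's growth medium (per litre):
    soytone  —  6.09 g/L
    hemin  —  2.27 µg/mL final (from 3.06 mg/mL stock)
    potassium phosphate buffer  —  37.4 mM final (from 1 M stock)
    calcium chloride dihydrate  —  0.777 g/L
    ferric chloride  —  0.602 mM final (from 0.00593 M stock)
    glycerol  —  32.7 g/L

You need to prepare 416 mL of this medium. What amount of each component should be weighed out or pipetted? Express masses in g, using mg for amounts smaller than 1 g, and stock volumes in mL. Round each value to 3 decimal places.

Working volume: 416 mL = 0.416 L.
soytone: 6.09 g/L × 0.416 L = 2.533 g
hemin: C1V1 = C2V2 → 2.27 µg/mL × 416 mL ÷ 3060 µg/mL = 0.309 mL
potassium phosphate buffer: V = C2·V2/C1 = 37.4 mM × 416 mL ÷ 1000 mM = 15.558 mL
calcium chloride dihydrate: 0.777 g/L × 0.416 L = 0.323232 g = 323.232 mg
ferric chloride: dilute stock: 0.602 mM × 416 mL ÷ 5.93 mM = 42.231 mL
glycerol: 32.7 g/L × 0.416 L = 13.603 g

soytone 2.533 g; hemin 0.309 mL; potassium phosphate buffer 15.558 mL; calcium chloride dihydrate 323.232 mg; ferric chloride 42.231 mL; glycerol 13.603 g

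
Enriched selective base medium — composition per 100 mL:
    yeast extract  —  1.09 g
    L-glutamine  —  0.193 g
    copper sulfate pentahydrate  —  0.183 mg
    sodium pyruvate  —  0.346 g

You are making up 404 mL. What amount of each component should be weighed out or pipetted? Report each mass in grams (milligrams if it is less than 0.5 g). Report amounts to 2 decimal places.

yeast extract 4.40 g; L-glutamine 0.78 g; copper sulfate pentahydrate 0.74 mg; sodium pyruvate 1.40 g

Scale factor = 404 mL / 100 mL = 4.04.
yeast extract: 1.09 g × (404 mL / 100 mL) = 4.40 g
L-glutamine: 0.193 g × (404 mL / 100 mL) = 0.78 g
copper sulfate pentahydrate: 0.183 mg × (404 mL / 100 mL) = 0.74 mg
sodium pyruvate: 0.346 g × (404 mL / 100 mL) = 1.40 g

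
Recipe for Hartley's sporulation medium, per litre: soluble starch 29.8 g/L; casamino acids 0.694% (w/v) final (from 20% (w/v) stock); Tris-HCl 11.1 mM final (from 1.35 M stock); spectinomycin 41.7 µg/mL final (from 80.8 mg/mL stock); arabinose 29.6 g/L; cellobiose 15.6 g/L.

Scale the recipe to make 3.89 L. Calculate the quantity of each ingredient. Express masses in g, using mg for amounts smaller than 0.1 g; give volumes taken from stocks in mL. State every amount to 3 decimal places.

Scale factor relative to 1 L: 3.89.
soluble starch: 29.8 g/L × 3.89 L = 115.922 g
casamino acids: V = C2·V2/C1 = 0.694% ÷ 20% × 3890 mL = 134.983 mL
Tris-HCl: C1V1 = C2V2 → 11.1 mM × 3890 mL ÷ 1350 mM = 31.984 mL
spectinomycin: dilute stock: 41.7 µg/mL × 3890 mL ÷ 80800 µg/mL = 2.008 mL
arabinose: 29.6 g/L × 3.89 L = 115.144 g
cellobiose: 15.6 g/L × 3.89 L = 60.684 g

soluble starch 115.922 g; casamino acids 134.983 mL; Tris-HCl 31.984 mL; spectinomycin 2.008 mL; arabinose 115.144 g; cellobiose 60.684 g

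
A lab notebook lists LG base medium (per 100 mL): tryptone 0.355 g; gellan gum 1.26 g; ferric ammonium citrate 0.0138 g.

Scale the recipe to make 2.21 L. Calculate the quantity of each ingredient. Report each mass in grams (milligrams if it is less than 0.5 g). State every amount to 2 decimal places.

Ratio of target to recipe volume: 2210 / 100 = 22.1.
tryptone: 0.355 g × (2210 mL / 100 mL) = 7.85 g
gellan gum: 1.26 g × (2210 mL / 100 mL) = 27.85 g
ferric ammonium citrate: 0.0138 g × (2210 mL / 100 mL) = 0.30498 g = 304.98 mg

tryptone 7.85 g; gellan gum 27.85 g; ferric ammonium citrate 304.98 mg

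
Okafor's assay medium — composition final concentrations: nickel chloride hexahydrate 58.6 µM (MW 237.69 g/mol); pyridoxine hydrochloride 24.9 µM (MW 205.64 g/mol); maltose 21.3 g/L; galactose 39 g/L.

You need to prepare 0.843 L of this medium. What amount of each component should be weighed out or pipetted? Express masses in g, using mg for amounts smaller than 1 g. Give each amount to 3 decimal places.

Working volume: 0.843 L.
nickel chloride hexahydrate: 58.6 µmol/L × 237.69 g/mol × 0.843 L ÷ 1000 = 11.742 mg
pyridoxine hydrochloride: 24.9 µmol/L × 205.64 g/mol × 0.843 L ÷ 1000 = 4.317 mg
maltose: 21.3 g/L × 0.843 L = 17.956 g
galactose: 39 g/L × 0.843 L = 32.877 g

nickel chloride hexahydrate 11.742 mg; pyridoxine hydrochloride 4.317 mg; maltose 17.956 g; galactose 32.877 g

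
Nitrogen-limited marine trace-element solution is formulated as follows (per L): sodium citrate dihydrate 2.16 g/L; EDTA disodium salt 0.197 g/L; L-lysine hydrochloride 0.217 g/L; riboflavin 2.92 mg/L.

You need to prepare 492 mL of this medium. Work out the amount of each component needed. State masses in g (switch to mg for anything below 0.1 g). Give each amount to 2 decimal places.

sodium citrate dihydrate 1.06 g; EDTA disodium salt 96.92 mg; L-lysine hydrochloride 0.11 g; riboflavin 1.44 mg

Working volume: 492 mL = 0.492 L.
sodium citrate dihydrate: 2.16 g/L × 0.492 L = 1.06 g
EDTA disodium salt: 0.197 g/L × 0.492 L = 0.096924 g = 96.92 mg
L-lysine hydrochloride: 0.217 g/L × 0.492 L = 0.11 g
riboflavin: 2.92 mg/L × 0.492 L = 1.44 mg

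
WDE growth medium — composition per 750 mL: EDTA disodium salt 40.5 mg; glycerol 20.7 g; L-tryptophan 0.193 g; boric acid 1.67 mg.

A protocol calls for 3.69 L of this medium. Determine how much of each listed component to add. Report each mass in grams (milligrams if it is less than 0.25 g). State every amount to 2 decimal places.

Ratio of target to recipe volume: 3690 / 750 = 4.92.
EDTA disodium salt: 40.5 mg × (3690 mL / 750 mL) = 199.26 mg
glycerol: 20.7 g × (3690 mL / 750 mL) = 101.84 g
L-tryptophan: 0.193 g × (3690 mL / 750 mL) = 0.95 g
boric acid: 1.67 mg × (3690 mL / 750 mL) = 8.22 mg

EDTA disodium salt 199.26 mg; glycerol 101.84 g; L-tryptophan 0.95 g; boric acid 8.22 mg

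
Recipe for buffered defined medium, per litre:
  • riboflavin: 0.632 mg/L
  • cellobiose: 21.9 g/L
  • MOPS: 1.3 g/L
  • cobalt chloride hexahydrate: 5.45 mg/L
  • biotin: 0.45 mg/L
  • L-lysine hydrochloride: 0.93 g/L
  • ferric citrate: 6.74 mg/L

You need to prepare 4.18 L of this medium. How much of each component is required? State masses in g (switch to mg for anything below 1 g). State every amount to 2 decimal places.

Working volume: 4.18 L.
riboflavin: 0.632 mg/L × 4.18 L = 2.64 mg
cellobiose: 21.9 g/L × 4.18 L = 91.54 g
MOPS: 1.3 g/L × 4.18 L = 5.43 g
cobalt chloride hexahydrate: 5.45 mg/L × 4.18 L = 22.78 mg
biotin: 0.45 mg/L × 4.18 L = 1.88 mg
L-lysine hydrochloride: 0.93 g/L × 4.18 L = 3.89 g
ferric citrate: 6.74 mg/L × 4.18 L = 28.17 mg

riboflavin 2.64 mg; cellobiose 91.54 g; MOPS 5.43 g; cobalt chloride hexahydrate 22.78 mg; biotin 1.88 mg; L-lysine hydrochloride 3.89 g; ferric citrate 28.17 mg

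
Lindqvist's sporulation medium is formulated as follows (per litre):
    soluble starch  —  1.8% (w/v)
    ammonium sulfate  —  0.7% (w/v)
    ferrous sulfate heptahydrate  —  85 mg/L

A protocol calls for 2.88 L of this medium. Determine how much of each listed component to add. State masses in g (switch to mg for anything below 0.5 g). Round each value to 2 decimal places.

Working volume: 2.88 L.
soluble starch: 1.8 g per 100 mL × 2880 mL ÷ 100 = 51.84 g
ammonium sulfate: 0.7% w/v = 7 g/L → 7 × 2.88 L = 20.16 g
ferrous sulfate heptahydrate: 85 mg/L × 2.88 L = 244.80 mg

soluble starch 51.84 g; ammonium sulfate 20.16 g; ferrous sulfate heptahydrate 244.80 mg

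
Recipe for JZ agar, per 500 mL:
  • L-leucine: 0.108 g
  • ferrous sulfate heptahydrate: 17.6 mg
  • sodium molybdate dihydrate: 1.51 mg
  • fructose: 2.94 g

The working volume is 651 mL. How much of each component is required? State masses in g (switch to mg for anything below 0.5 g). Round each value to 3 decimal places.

Ratio of target to recipe volume: 651 / 500 = 1.302.
L-leucine: 0.108 g × (651 mL / 500 mL) = 0.140616 g = 140.616 mg
ferrous sulfate heptahydrate: 17.6 mg × (651 mL / 500 mL) = 22.915 mg
sodium molybdate dihydrate: 1.51 mg × (651 mL / 500 mL) = 1.966 mg
fructose: 2.94 g × (651 mL / 500 mL) = 3.828 g

L-leucine 140.616 mg; ferrous sulfate heptahydrate 22.915 mg; sodium molybdate dihydrate 1.966 mg; fructose 3.828 g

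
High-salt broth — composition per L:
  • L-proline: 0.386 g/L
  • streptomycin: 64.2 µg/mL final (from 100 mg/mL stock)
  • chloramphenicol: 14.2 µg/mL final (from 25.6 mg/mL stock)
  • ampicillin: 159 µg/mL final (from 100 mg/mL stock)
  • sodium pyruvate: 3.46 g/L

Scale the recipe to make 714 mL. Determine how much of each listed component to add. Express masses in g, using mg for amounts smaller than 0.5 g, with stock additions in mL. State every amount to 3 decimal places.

L-proline 275.604 mg; streptomycin 0.458 mL; chloramphenicol 0.396 mL; ampicillin 1.135 mL; sodium pyruvate 2.470 g

Target volume = 714 mL = 0.714 L.
L-proline: 0.386 g/L × 0.714 L = 0.275604 g = 275.604 mg
streptomycin: V = C2·V2/C1 = 64.2 µg/mL × 714 mL ÷ 100000 µg/mL = 0.458 mL
chloramphenicol: V = C2·V2/C1 = 14.2 µg/mL × 714 mL ÷ 25600 µg/mL = 0.396 mL
ampicillin: C1V1 = C2V2 → 159 µg/mL × 714 mL ÷ 100000 µg/mL = 1.135 mL
sodium pyruvate: 3.46 g/L × 0.714 L = 2.470 g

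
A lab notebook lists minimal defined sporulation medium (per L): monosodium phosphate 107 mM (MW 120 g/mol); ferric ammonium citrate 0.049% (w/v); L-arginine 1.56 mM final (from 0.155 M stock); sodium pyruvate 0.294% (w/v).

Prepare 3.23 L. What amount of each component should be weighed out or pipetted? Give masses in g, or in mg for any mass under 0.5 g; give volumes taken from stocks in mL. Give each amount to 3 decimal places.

Working volume: 3.23 L.
monosodium phosphate: 107 mmol/L × 120 g/mol × 3.23 L ÷ 1000 = 41.473 g
ferric ammonium citrate: 0.049% w/v = 0.49 g/L → 0.49 × 3.23 L = 1.583 g
L-arginine: C1V1 = C2V2 → 1.56 mM × 3230 mL ÷ 155 mM = 32.508 mL
sodium pyruvate: 0.294 g per 100 mL × 3230 mL ÷ 100 = 9.496 g

monosodium phosphate 41.473 g; ferric ammonium citrate 1.583 g; L-arginine 32.508 mL; sodium pyruvate 9.496 g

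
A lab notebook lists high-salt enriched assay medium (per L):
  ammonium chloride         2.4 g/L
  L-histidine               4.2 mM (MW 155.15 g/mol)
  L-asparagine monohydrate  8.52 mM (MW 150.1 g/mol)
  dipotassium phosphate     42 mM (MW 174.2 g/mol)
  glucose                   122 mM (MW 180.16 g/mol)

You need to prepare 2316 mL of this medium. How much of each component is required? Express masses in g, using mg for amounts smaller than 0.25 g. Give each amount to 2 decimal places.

ammonium chloride 5.56 g; L-histidine 1.51 g; L-asparagine monohydrate 2.96 g; dipotassium phosphate 16.94 g; glucose 50.90 g

Scale factor relative to 1 L: 2.316.
ammonium chloride: 2.4 g/L × 2.316 L = 5.56 g
L-histidine: 4.2 mmol/L × 155.15 g/mol × 2.316 L ÷ 1000 = 1.51 g
L-asparagine monohydrate: 8.52 mmol/L × 150.1 g/mol × 2.316 L ÷ 1000 = 2.96 g
dipotassium phosphate: 42 mmol/L × 174.2 g/mol × 2.316 L ÷ 1000 = 16.94 g
glucose: 122 mmol/L × 180.16 g/mol × 2.316 L ÷ 1000 = 50.90 g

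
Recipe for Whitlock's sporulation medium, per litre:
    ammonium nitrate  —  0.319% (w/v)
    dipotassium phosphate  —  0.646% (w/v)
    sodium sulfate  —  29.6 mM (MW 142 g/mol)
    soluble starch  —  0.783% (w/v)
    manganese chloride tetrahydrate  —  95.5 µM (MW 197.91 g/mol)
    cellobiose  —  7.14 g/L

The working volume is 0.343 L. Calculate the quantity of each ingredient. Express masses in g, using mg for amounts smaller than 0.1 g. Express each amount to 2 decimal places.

ammonium nitrate 1.09 g; dipotassium phosphate 2.22 g; sodium sulfate 1.44 g; soluble starch 2.69 g; manganese chloride tetrahydrate 6.48 mg; cellobiose 2.45 g

Scale factor relative to 1 L: 0.343.
ammonium nitrate: 0.319% w/v = 3.19 g/L → 3.19 × 0.343 L = 1.09 g
dipotassium phosphate: 0.646% w/v = 6.46 g/L → 6.46 × 0.343 L = 2.22 g
sodium sulfate: 29.6 mmol/L × 142 g/mol × 0.343 L ÷ 1000 = 1.44 g
soluble starch: 0.783% w/v = 7.83 g/L → 7.83 × 0.343 L = 2.69 g
manganese chloride tetrahydrate: 95.5 µmol/L × 197.91 g/mol × 0.343 L ÷ 1000 = 6.48 mg
cellobiose: 7.14 g/L × 0.343 L = 2.45 g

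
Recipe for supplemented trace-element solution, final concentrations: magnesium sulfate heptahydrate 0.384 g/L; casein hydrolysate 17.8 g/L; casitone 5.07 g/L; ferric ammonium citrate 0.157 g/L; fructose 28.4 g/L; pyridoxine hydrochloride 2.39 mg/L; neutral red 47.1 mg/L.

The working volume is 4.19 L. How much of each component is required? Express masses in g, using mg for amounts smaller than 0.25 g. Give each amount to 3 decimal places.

Working volume: 4.19 L.
magnesium sulfate heptahydrate: 0.384 g/L × 4.19 L = 1.609 g
casein hydrolysate: 17.8 g/L × 4.19 L = 74.582 g
casitone: 5.07 g/L × 4.19 L = 21.243 g
ferric ammonium citrate: 0.157 g/L × 4.19 L = 0.658 g
fructose: 28.4 g/L × 4.19 L = 118.996 g
pyridoxine hydrochloride: 2.39 mg/L × 4.19 L = 10.014 mg
neutral red: 47.1 mg/L × 4.19 L = 197.349 mg

magnesium sulfate heptahydrate 1.609 g; casein hydrolysate 74.582 g; casitone 21.243 g; ferric ammonium citrate 0.658 g; fructose 118.996 g; pyridoxine hydrochloride 10.014 mg; neutral red 197.349 mg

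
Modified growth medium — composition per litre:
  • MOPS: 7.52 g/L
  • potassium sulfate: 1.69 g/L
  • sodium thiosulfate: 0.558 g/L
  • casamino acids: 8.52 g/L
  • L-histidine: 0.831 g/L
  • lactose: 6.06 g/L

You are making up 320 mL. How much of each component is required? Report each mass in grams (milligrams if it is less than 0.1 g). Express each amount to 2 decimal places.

Working volume: 320 mL = 0.32 L.
MOPS: 7.52 g/L × 0.32 L = 2.41 g
potassium sulfate: 1.69 g/L × 0.32 L = 0.54 g
sodium thiosulfate: 0.558 g/L × 0.32 L = 0.18 g
casamino acids: 8.52 g/L × 0.32 L = 2.73 g
L-histidine: 0.831 g/L × 0.32 L = 0.27 g
lactose: 6.06 g/L × 0.32 L = 1.94 g

MOPS 2.41 g; potassium sulfate 0.54 g; sodium thiosulfate 0.18 g; casamino acids 2.73 g; L-histidine 0.27 g; lactose 1.94 g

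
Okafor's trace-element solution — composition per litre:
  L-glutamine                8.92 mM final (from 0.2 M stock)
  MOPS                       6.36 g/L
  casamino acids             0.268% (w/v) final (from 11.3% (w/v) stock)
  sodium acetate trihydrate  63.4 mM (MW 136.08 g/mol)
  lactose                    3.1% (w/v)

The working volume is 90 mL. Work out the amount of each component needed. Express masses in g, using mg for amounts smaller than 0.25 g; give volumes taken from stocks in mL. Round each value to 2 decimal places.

L-glutamine 4.01 mL; MOPS 0.57 g; casamino acids 2.13 mL; sodium acetate trihydrate 0.78 g; lactose 2.79 g

Working volume: 90 mL = 0.09 L.
L-glutamine: dilute stock: 8.92 mM × 90 mL ÷ 200 mM = 4.01 mL
MOPS: 6.36 g/L × 0.09 L = 0.57 g
casamino acids: V = C2·V2/C1 = 0.268% ÷ 11.3% × 90 mL = 2.13 mL
sodium acetate trihydrate: 63.4 mmol/L × 136.08 g/mol × 0.09 L ÷ 1000 = 0.78 g
lactose: 3.1 g per 100 mL × 90 mL ÷ 100 = 2.79 g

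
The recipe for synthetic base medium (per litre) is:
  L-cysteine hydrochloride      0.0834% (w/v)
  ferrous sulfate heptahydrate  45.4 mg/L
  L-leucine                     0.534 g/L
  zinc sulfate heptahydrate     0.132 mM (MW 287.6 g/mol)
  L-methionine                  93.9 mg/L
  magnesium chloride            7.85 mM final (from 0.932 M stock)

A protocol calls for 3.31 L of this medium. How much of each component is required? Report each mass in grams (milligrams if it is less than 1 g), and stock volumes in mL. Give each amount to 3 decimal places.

L-cysteine hydrochloride 2.761 g; ferrous sulfate heptahydrate 150.274 mg; L-leucine 1.768 g; zinc sulfate heptahydrate 125.658 mg; L-methionine 310.809 mg; magnesium chloride 27.879 mL

Scale factor relative to 1 L: 3.31.
L-cysteine hydrochloride: 0.0834% w/v = 0.834 g/L → 0.834 × 3.31 L = 2.761 g
ferrous sulfate heptahydrate: 45.4 mg/L × 3.31 L = 150.274 mg
L-leucine: 0.534 g/L × 3.31 L = 1.768 g
zinc sulfate heptahydrate: 0.132 mmol/L × 287.6 mg/mmol × 3.31 L = 125.658 mg
L-methionine: 93.9 mg/L × 3.31 L = 310.809 mg
magnesium chloride: C1V1 = C2V2 → 7.85 mM × 3310 mL ÷ 932 mM = 27.879 mL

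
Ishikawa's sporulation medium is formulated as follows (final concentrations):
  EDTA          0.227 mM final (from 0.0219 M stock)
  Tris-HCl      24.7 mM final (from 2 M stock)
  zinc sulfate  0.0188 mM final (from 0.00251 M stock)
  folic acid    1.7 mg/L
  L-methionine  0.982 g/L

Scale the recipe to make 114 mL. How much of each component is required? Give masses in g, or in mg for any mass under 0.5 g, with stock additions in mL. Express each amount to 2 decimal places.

EDTA 1.18 mL; Tris-HCl 1.41 mL; zinc sulfate 0.85 mL; folic acid 0.19 mg; L-methionine 111.95 mg

Target volume = 114 mL = 0.114 L.
EDTA: C1V1 = C2V2 → 0.227 mM × 114 mL ÷ 21.9 mM = 1.18 mL
Tris-HCl: dilute stock: 24.7 mM × 114 mL ÷ 2000 mM = 1.41 mL
zinc sulfate: V = C2·V2/C1 = 0.0188 mM × 114 mL ÷ 2.51 mM = 0.85 mL
folic acid: 1.7 mg/L × 0.114 L = 0.19 mg
L-methionine: 0.982 g/L × 0.114 L = 0.111948 g = 111.95 mg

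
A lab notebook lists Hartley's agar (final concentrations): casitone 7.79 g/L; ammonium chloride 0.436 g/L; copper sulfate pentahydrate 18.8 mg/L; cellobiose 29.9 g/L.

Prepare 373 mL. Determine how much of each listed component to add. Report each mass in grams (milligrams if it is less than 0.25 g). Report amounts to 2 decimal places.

Working volume: 373 mL = 0.373 L.
casitone: 7.79 g/L × 0.373 L = 2.91 g
ammonium chloride: 0.436 g/L × 0.373 L = 0.162628 g = 162.63 mg
copper sulfate pentahydrate: 18.8 mg/L × 0.373 L = 7.01 mg
cellobiose: 29.9 g/L × 0.373 L = 11.15 g

casitone 2.91 g; ammonium chloride 162.63 mg; copper sulfate pentahydrate 7.01 mg; cellobiose 11.15 g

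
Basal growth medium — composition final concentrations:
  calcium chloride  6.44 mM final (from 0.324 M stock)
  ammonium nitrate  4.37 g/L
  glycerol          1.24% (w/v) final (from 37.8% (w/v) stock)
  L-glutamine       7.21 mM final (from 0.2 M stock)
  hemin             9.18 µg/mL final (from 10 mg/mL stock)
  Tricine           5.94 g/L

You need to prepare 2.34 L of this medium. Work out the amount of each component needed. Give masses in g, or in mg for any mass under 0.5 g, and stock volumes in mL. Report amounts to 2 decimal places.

calcium chloride 46.51 mL; ammonium nitrate 10.23 g; glycerol 76.76 mL; L-glutamine 84.36 mL; hemin 2.15 mL; Tricine 13.90 g

Working volume: 2.34 L.
calcium chloride: dilute stock: 6.44 mM × 2340 mL ÷ 324 mM = 46.51 mL
ammonium nitrate: 4.37 g/L × 2.34 L = 10.23 g
glycerol: dilute stock: 1.24% ÷ 37.8% × 2340 mL = 76.76 mL
L-glutamine: C1V1 = C2V2 → 7.21 mM × 2340 mL ÷ 200 mM = 84.36 mL
hemin: dilute stock: 9.18 µg/mL × 2340 mL ÷ 10000 µg/mL = 2.15 mL
Tricine: 5.94 g/L × 2.34 L = 13.90 g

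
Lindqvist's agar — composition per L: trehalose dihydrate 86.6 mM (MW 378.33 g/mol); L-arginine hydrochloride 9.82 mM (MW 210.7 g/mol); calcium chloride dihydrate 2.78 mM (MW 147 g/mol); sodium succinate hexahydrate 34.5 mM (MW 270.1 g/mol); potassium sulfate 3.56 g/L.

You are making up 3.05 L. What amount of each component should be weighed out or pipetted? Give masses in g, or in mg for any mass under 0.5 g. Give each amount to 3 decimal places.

Scale factor relative to 1 L: 3.05.
trehalose dihydrate: 86.6 mmol/L × 378.33 g/mol × 3.05 L ÷ 1000 = 99.928 g
L-arginine hydrochloride: 9.82 mmol/L × 210.7 g/mol × 3.05 L ÷ 1000 = 6.311 g
calcium chloride dihydrate: 2.78 mmol/L × 147 g/mol × 3.05 L ÷ 1000 = 1.246 g
sodium succinate hexahydrate: 34.5 mmol/L × 270.1 g/mol × 3.05 L ÷ 1000 = 28.421 g
potassium sulfate: 3.56 g/L × 3.05 L = 10.858 g

trehalose dihydrate 99.928 g; L-arginine hydrochloride 6.311 g; calcium chloride dihydrate 1.246 g; sodium succinate hexahydrate 28.421 g; potassium sulfate 10.858 g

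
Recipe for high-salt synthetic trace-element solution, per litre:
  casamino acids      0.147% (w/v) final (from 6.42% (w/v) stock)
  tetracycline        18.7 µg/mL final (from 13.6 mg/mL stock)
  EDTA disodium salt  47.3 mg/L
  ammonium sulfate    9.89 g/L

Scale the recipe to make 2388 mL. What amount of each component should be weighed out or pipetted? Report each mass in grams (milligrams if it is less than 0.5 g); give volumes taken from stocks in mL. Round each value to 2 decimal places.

Working volume: 2388 mL = 2.388 L.
casamino acids: V = C2·V2/C1 = 0.147% ÷ 6.42% × 2388 mL = 54.68 mL
tetracycline: V = C2·V2/C1 = 18.7 µg/mL × 2388 mL ÷ 13600 µg/mL = 3.28 mL
EDTA disodium salt: 47.3 mg/L × 2.388 L = 112.95 mg
ammonium sulfate: 9.89 g/L × 2.388 L = 23.62 g

casamino acids 54.68 mL; tetracycline 3.28 mL; EDTA disodium salt 112.95 mg; ammonium sulfate 23.62 g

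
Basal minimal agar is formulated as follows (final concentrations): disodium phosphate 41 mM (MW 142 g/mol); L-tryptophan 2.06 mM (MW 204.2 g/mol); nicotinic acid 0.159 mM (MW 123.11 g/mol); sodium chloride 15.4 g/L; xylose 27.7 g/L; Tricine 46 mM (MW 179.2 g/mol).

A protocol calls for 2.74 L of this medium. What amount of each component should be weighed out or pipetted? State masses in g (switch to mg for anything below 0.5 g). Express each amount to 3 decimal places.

disodium phosphate 15.952 g; L-tryptophan 1.153 g; nicotinic acid 53.634 mg; sodium chloride 42.196 g; xylose 75.898 g; Tricine 22.586 g

Working volume: 2.74 L.
disodium phosphate: 41 mmol/L × 142 g/mol × 2.74 L ÷ 1000 = 15.952 g
L-tryptophan: 2.06 mmol/L × 204.2 g/mol × 2.74 L ÷ 1000 = 1.153 g
nicotinic acid: 0.159 mmol/L × 123.11 mg/mmol × 2.74 L = 53.634 mg
sodium chloride: 15.4 g/L × 2.74 L = 42.196 g
xylose: 27.7 g/L × 2.74 L = 75.898 g
Tricine: 46 mmol/L × 179.2 g/mol × 2.74 L ÷ 1000 = 22.586 g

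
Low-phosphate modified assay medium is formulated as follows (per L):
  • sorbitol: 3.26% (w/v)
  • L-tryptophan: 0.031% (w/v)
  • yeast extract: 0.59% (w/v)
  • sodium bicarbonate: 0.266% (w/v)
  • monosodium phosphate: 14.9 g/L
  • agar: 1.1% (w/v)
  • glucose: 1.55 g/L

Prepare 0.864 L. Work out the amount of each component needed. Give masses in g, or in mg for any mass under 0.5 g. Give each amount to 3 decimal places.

sorbitol 28.166 g; L-tryptophan 267.840 mg; yeast extract 5.098 g; sodium bicarbonate 2.298 g; monosodium phosphate 12.874 g; agar 9.504 g; glucose 1.339 g

Scale factor relative to 1 L: 0.864.
sorbitol: 3.26 g per 100 mL × 864 mL ÷ 100 = 28.166 g
L-tryptophan: 0.031% w/v = 0.31 g/L → 0.31 × 0.864 L = 0.26784 g = 267.840 mg
yeast extract: 0.59% w/v = 5.9 g/L → 5.9 × 0.864 L = 5.098 g
sodium bicarbonate: 0.266 g per 100 mL × 864 mL ÷ 100 = 2.298 g
monosodium phosphate: 14.9 g/L × 0.864 L = 12.874 g
agar: 1.1 g per 100 mL × 864 mL ÷ 100 = 9.504 g
glucose: 1.55 g/L × 0.864 L = 1.339 g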